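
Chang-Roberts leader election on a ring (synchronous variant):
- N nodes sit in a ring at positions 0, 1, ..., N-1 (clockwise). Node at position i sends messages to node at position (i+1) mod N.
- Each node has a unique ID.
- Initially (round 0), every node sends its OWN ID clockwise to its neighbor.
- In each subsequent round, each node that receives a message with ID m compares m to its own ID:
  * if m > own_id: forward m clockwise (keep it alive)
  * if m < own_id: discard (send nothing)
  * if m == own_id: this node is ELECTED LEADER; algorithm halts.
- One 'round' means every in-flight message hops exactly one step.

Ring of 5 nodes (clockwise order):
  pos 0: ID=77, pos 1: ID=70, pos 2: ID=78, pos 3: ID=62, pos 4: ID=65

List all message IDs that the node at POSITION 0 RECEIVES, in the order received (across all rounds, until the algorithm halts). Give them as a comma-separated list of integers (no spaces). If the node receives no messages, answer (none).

Round 1: pos1(id70) recv 77: fwd; pos2(id78) recv 70: drop; pos3(id62) recv 78: fwd; pos4(id65) recv 62: drop; pos0(id77) recv 65: drop
Round 2: pos2(id78) recv 77: drop; pos4(id65) recv 78: fwd
Round 3: pos0(id77) recv 78: fwd
Round 4: pos1(id70) recv 78: fwd
Round 5: pos2(id78) recv 78: ELECTED

Answer: 65,78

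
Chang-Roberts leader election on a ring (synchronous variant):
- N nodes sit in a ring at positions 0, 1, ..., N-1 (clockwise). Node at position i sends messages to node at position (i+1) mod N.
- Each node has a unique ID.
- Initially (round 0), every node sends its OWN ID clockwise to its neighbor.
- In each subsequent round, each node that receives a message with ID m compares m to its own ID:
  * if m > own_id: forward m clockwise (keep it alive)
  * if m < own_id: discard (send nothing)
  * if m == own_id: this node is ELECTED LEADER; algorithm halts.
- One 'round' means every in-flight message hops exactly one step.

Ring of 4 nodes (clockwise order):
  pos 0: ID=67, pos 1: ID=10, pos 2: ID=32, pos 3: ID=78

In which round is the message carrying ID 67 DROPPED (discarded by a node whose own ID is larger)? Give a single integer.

Round 1: pos1(id10) recv 67: fwd; pos2(id32) recv 10: drop; pos3(id78) recv 32: drop; pos0(id67) recv 78: fwd
Round 2: pos2(id32) recv 67: fwd; pos1(id10) recv 78: fwd
Round 3: pos3(id78) recv 67: drop; pos2(id32) recv 78: fwd
Round 4: pos3(id78) recv 78: ELECTED
Message ID 67 originates at pos 0; dropped at pos 3 in round 3

Answer: 3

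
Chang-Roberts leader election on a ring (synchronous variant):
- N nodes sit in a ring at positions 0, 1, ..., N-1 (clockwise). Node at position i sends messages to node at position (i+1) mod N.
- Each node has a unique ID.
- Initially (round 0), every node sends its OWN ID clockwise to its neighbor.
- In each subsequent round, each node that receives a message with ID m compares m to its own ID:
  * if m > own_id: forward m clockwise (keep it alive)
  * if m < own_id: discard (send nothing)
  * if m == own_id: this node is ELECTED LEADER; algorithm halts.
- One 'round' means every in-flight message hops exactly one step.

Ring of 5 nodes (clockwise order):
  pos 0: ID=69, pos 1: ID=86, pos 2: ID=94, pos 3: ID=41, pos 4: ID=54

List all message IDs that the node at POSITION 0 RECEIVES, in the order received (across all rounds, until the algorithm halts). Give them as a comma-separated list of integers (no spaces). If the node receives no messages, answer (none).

Answer: 54,94

Derivation:
Round 1: pos1(id86) recv 69: drop; pos2(id94) recv 86: drop; pos3(id41) recv 94: fwd; pos4(id54) recv 41: drop; pos0(id69) recv 54: drop
Round 2: pos4(id54) recv 94: fwd
Round 3: pos0(id69) recv 94: fwd
Round 4: pos1(id86) recv 94: fwd
Round 5: pos2(id94) recv 94: ELECTED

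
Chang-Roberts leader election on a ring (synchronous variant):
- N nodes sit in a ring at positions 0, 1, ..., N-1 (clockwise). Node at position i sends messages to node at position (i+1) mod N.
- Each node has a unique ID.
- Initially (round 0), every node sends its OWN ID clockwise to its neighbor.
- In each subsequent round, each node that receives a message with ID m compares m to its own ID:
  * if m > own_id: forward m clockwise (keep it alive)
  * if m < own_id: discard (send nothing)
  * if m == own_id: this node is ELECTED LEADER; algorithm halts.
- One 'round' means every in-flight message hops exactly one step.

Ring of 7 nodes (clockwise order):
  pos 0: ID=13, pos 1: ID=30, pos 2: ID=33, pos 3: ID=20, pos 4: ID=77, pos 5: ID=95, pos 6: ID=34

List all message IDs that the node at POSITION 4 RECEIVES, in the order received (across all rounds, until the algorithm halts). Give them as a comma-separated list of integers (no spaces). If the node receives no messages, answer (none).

Answer: 20,33,34,95

Derivation:
Round 1: pos1(id30) recv 13: drop; pos2(id33) recv 30: drop; pos3(id20) recv 33: fwd; pos4(id77) recv 20: drop; pos5(id95) recv 77: drop; pos6(id34) recv 95: fwd; pos0(id13) recv 34: fwd
Round 2: pos4(id77) recv 33: drop; pos0(id13) recv 95: fwd; pos1(id30) recv 34: fwd
Round 3: pos1(id30) recv 95: fwd; pos2(id33) recv 34: fwd
Round 4: pos2(id33) recv 95: fwd; pos3(id20) recv 34: fwd
Round 5: pos3(id20) recv 95: fwd; pos4(id77) recv 34: drop
Round 6: pos4(id77) recv 95: fwd
Round 7: pos5(id95) recv 95: ELECTED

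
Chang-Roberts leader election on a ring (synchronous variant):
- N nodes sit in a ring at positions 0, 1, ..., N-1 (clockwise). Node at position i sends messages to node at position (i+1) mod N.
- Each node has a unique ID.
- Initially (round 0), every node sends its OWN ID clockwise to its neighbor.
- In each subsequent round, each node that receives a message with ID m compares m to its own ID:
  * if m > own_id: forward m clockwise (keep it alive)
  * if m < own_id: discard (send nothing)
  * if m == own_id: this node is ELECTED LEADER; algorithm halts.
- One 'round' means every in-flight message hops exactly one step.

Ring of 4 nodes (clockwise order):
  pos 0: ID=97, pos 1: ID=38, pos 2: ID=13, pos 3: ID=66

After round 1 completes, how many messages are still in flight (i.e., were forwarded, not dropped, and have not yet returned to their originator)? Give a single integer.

Answer: 2

Derivation:
Round 1: pos1(id38) recv 97: fwd; pos2(id13) recv 38: fwd; pos3(id66) recv 13: drop; pos0(id97) recv 66: drop
After round 1: 2 messages still in flight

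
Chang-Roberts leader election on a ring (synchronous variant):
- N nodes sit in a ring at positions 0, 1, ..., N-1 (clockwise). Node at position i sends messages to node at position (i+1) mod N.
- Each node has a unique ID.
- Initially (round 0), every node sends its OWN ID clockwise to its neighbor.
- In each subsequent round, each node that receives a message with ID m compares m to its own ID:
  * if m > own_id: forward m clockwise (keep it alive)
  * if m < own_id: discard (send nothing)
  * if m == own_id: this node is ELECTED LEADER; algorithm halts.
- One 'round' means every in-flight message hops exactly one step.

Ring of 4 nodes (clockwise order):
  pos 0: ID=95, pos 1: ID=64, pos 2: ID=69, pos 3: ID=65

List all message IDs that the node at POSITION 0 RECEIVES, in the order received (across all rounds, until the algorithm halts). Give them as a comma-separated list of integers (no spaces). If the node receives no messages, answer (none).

Answer: 65,69,95

Derivation:
Round 1: pos1(id64) recv 95: fwd; pos2(id69) recv 64: drop; pos3(id65) recv 69: fwd; pos0(id95) recv 65: drop
Round 2: pos2(id69) recv 95: fwd; pos0(id95) recv 69: drop
Round 3: pos3(id65) recv 95: fwd
Round 4: pos0(id95) recv 95: ELECTED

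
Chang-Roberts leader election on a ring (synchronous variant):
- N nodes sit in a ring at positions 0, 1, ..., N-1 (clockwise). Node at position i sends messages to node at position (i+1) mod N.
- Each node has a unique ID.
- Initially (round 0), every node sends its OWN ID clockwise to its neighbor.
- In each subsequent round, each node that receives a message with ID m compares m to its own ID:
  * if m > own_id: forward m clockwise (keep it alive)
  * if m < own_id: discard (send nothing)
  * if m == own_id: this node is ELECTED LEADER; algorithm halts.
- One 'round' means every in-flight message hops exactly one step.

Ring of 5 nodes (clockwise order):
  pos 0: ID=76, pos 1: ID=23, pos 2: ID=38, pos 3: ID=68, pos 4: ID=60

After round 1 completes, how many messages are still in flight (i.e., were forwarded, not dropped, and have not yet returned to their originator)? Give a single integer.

Answer: 2

Derivation:
Round 1: pos1(id23) recv 76: fwd; pos2(id38) recv 23: drop; pos3(id68) recv 38: drop; pos4(id60) recv 68: fwd; pos0(id76) recv 60: drop
After round 1: 2 messages still in flight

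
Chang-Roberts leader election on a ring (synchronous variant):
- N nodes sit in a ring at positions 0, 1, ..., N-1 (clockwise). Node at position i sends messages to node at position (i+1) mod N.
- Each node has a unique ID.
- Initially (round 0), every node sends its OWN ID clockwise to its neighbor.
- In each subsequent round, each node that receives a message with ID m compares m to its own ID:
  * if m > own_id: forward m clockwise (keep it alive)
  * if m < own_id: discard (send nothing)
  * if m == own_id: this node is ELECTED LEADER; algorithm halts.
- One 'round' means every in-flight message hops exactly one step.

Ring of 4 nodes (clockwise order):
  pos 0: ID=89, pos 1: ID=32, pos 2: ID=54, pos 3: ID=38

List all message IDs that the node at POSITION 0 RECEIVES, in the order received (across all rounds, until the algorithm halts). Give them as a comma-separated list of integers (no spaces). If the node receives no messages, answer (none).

Round 1: pos1(id32) recv 89: fwd; pos2(id54) recv 32: drop; pos3(id38) recv 54: fwd; pos0(id89) recv 38: drop
Round 2: pos2(id54) recv 89: fwd; pos0(id89) recv 54: drop
Round 3: pos3(id38) recv 89: fwd
Round 4: pos0(id89) recv 89: ELECTED

Answer: 38,54,89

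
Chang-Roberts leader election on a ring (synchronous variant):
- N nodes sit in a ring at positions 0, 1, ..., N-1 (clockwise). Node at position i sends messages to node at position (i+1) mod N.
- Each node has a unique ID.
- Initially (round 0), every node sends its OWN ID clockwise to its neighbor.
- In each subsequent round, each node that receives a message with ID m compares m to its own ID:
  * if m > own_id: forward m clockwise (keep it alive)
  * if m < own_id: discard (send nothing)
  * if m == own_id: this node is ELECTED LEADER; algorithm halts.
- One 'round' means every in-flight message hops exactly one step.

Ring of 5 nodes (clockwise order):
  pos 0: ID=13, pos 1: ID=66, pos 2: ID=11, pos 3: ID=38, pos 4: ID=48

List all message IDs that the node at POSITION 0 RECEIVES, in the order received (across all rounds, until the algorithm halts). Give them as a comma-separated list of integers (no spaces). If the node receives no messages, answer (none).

Round 1: pos1(id66) recv 13: drop; pos2(id11) recv 66: fwd; pos3(id38) recv 11: drop; pos4(id48) recv 38: drop; pos0(id13) recv 48: fwd
Round 2: pos3(id38) recv 66: fwd; pos1(id66) recv 48: drop
Round 3: pos4(id48) recv 66: fwd
Round 4: pos0(id13) recv 66: fwd
Round 5: pos1(id66) recv 66: ELECTED

Answer: 48,66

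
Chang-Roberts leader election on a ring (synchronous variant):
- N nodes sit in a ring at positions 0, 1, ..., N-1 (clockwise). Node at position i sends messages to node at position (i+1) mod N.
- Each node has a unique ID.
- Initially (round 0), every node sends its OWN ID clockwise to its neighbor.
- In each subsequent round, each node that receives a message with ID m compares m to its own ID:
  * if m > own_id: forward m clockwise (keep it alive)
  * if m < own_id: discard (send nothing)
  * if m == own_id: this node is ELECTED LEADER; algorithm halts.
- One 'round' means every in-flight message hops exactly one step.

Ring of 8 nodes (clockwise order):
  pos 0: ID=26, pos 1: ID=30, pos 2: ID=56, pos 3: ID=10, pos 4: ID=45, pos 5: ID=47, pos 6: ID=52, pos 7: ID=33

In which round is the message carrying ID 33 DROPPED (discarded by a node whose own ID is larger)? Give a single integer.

Answer: 3

Derivation:
Round 1: pos1(id30) recv 26: drop; pos2(id56) recv 30: drop; pos3(id10) recv 56: fwd; pos4(id45) recv 10: drop; pos5(id47) recv 45: drop; pos6(id52) recv 47: drop; pos7(id33) recv 52: fwd; pos0(id26) recv 33: fwd
Round 2: pos4(id45) recv 56: fwd; pos0(id26) recv 52: fwd; pos1(id30) recv 33: fwd
Round 3: pos5(id47) recv 56: fwd; pos1(id30) recv 52: fwd; pos2(id56) recv 33: drop
Round 4: pos6(id52) recv 56: fwd; pos2(id56) recv 52: drop
Round 5: pos7(id33) recv 56: fwd
Round 6: pos0(id26) recv 56: fwd
Round 7: pos1(id30) recv 56: fwd
Round 8: pos2(id56) recv 56: ELECTED
Message ID 33 originates at pos 7; dropped at pos 2 in round 3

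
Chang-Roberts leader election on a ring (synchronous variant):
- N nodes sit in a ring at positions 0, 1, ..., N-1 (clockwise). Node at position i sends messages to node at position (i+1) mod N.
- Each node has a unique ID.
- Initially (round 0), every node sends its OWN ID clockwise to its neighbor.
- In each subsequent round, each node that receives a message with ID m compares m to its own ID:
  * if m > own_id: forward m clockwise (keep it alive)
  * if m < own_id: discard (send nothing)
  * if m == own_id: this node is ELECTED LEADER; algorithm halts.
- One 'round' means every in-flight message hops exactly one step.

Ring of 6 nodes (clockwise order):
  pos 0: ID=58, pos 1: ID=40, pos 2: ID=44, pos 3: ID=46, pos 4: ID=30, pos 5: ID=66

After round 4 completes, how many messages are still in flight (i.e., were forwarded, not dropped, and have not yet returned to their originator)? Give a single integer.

Answer: 2

Derivation:
Round 1: pos1(id40) recv 58: fwd; pos2(id44) recv 40: drop; pos3(id46) recv 44: drop; pos4(id30) recv 46: fwd; pos5(id66) recv 30: drop; pos0(id58) recv 66: fwd
Round 2: pos2(id44) recv 58: fwd; pos5(id66) recv 46: drop; pos1(id40) recv 66: fwd
Round 3: pos3(id46) recv 58: fwd; pos2(id44) recv 66: fwd
Round 4: pos4(id30) recv 58: fwd; pos3(id46) recv 66: fwd
After round 4: 2 messages still in flight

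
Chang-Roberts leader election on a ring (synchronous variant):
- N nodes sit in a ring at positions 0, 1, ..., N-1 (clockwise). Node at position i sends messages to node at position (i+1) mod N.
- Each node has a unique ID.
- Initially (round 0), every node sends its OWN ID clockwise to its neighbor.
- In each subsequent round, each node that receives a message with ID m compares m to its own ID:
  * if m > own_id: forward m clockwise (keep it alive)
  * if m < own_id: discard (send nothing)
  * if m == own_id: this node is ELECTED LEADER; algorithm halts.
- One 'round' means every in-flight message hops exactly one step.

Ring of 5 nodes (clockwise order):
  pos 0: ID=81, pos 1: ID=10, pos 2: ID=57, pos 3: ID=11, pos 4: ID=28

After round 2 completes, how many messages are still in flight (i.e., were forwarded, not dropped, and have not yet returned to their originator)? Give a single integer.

Answer: 2

Derivation:
Round 1: pos1(id10) recv 81: fwd; pos2(id57) recv 10: drop; pos3(id11) recv 57: fwd; pos4(id28) recv 11: drop; pos0(id81) recv 28: drop
Round 2: pos2(id57) recv 81: fwd; pos4(id28) recv 57: fwd
After round 2: 2 messages still in flight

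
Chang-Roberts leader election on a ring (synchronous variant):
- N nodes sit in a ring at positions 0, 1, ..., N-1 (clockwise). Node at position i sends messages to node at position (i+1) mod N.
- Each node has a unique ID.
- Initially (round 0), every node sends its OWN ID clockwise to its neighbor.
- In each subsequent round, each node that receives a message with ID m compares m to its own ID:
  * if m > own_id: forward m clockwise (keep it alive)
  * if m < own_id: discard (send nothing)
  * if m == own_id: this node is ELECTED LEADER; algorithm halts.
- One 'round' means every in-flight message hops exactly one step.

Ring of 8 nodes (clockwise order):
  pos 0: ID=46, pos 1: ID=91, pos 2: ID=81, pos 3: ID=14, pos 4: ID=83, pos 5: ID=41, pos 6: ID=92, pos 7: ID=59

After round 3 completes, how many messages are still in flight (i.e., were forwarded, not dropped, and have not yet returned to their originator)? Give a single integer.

Answer: 2

Derivation:
Round 1: pos1(id91) recv 46: drop; pos2(id81) recv 91: fwd; pos3(id14) recv 81: fwd; pos4(id83) recv 14: drop; pos5(id41) recv 83: fwd; pos6(id92) recv 41: drop; pos7(id59) recv 92: fwd; pos0(id46) recv 59: fwd
Round 2: pos3(id14) recv 91: fwd; pos4(id83) recv 81: drop; pos6(id92) recv 83: drop; pos0(id46) recv 92: fwd; pos1(id91) recv 59: drop
Round 3: pos4(id83) recv 91: fwd; pos1(id91) recv 92: fwd
After round 3: 2 messages still in flight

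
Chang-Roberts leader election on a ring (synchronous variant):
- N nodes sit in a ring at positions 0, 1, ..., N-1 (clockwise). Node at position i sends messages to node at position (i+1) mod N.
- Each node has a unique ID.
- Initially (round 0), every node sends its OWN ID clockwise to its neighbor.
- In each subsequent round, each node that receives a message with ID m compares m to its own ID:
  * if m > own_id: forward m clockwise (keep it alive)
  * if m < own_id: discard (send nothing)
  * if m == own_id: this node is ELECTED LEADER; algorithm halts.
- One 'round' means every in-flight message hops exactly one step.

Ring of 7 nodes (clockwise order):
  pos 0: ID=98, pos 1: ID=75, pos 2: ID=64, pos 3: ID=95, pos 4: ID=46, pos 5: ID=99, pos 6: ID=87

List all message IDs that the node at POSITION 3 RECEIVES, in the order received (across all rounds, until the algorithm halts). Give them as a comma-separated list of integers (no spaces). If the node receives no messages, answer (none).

Answer: 64,75,98,99

Derivation:
Round 1: pos1(id75) recv 98: fwd; pos2(id64) recv 75: fwd; pos3(id95) recv 64: drop; pos4(id46) recv 95: fwd; pos5(id99) recv 46: drop; pos6(id87) recv 99: fwd; pos0(id98) recv 87: drop
Round 2: pos2(id64) recv 98: fwd; pos3(id95) recv 75: drop; pos5(id99) recv 95: drop; pos0(id98) recv 99: fwd
Round 3: pos3(id95) recv 98: fwd; pos1(id75) recv 99: fwd
Round 4: pos4(id46) recv 98: fwd; pos2(id64) recv 99: fwd
Round 5: pos5(id99) recv 98: drop; pos3(id95) recv 99: fwd
Round 6: pos4(id46) recv 99: fwd
Round 7: pos5(id99) recv 99: ELECTED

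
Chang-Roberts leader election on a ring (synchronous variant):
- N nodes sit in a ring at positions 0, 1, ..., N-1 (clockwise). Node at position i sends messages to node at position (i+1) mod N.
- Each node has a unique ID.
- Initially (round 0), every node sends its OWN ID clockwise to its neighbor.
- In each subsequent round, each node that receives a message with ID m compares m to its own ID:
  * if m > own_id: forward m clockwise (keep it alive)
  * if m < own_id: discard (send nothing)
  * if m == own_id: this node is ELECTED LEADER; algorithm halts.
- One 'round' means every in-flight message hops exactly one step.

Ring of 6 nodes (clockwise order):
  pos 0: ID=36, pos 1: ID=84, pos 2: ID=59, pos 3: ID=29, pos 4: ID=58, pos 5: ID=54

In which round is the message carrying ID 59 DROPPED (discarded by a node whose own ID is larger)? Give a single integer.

Answer: 5

Derivation:
Round 1: pos1(id84) recv 36: drop; pos2(id59) recv 84: fwd; pos3(id29) recv 59: fwd; pos4(id58) recv 29: drop; pos5(id54) recv 58: fwd; pos0(id36) recv 54: fwd
Round 2: pos3(id29) recv 84: fwd; pos4(id58) recv 59: fwd; pos0(id36) recv 58: fwd; pos1(id84) recv 54: drop
Round 3: pos4(id58) recv 84: fwd; pos5(id54) recv 59: fwd; pos1(id84) recv 58: drop
Round 4: pos5(id54) recv 84: fwd; pos0(id36) recv 59: fwd
Round 5: pos0(id36) recv 84: fwd; pos1(id84) recv 59: drop
Round 6: pos1(id84) recv 84: ELECTED
Message ID 59 originates at pos 2; dropped at pos 1 in round 5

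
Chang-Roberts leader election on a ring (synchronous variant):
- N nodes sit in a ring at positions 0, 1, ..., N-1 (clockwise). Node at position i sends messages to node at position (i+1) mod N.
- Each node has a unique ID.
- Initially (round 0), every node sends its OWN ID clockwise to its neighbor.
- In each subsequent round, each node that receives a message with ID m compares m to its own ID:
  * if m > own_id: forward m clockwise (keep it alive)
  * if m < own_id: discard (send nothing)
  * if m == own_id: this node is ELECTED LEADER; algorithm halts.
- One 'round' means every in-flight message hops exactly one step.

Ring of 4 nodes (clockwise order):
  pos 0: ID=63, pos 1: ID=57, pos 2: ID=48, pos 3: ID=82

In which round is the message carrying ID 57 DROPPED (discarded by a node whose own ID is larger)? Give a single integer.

Round 1: pos1(id57) recv 63: fwd; pos2(id48) recv 57: fwd; pos3(id82) recv 48: drop; pos0(id63) recv 82: fwd
Round 2: pos2(id48) recv 63: fwd; pos3(id82) recv 57: drop; pos1(id57) recv 82: fwd
Round 3: pos3(id82) recv 63: drop; pos2(id48) recv 82: fwd
Round 4: pos3(id82) recv 82: ELECTED
Message ID 57 originates at pos 1; dropped at pos 3 in round 2

Answer: 2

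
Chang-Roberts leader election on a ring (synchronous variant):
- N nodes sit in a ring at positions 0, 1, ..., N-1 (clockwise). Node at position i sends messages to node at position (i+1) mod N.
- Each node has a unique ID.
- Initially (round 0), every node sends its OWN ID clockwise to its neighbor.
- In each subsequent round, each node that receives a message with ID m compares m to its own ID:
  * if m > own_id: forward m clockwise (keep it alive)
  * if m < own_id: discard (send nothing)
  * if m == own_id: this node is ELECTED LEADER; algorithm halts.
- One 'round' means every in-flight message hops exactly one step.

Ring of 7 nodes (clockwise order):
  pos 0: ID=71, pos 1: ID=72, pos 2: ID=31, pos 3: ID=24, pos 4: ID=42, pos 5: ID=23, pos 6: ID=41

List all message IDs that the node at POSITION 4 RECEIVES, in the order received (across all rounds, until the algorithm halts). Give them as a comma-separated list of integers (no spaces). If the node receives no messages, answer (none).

Answer: 24,31,72

Derivation:
Round 1: pos1(id72) recv 71: drop; pos2(id31) recv 72: fwd; pos3(id24) recv 31: fwd; pos4(id42) recv 24: drop; pos5(id23) recv 42: fwd; pos6(id41) recv 23: drop; pos0(id71) recv 41: drop
Round 2: pos3(id24) recv 72: fwd; pos4(id42) recv 31: drop; pos6(id41) recv 42: fwd
Round 3: pos4(id42) recv 72: fwd; pos0(id71) recv 42: drop
Round 4: pos5(id23) recv 72: fwd
Round 5: pos6(id41) recv 72: fwd
Round 6: pos0(id71) recv 72: fwd
Round 7: pos1(id72) recv 72: ELECTED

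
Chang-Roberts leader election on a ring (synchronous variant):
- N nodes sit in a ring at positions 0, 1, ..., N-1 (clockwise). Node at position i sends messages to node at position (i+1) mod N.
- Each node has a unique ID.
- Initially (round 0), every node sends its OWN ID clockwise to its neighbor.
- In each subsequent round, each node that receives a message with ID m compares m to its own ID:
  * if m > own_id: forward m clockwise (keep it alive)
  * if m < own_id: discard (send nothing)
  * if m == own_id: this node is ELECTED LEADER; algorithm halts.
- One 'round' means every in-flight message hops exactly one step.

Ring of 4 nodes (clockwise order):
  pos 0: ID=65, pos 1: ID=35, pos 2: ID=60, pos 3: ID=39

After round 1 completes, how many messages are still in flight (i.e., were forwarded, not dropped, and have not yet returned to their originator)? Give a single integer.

Answer: 2

Derivation:
Round 1: pos1(id35) recv 65: fwd; pos2(id60) recv 35: drop; pos3(id39) recv 60: fwd; pos0(id65) recv 39: drop
After round 1: 2 messages still in flight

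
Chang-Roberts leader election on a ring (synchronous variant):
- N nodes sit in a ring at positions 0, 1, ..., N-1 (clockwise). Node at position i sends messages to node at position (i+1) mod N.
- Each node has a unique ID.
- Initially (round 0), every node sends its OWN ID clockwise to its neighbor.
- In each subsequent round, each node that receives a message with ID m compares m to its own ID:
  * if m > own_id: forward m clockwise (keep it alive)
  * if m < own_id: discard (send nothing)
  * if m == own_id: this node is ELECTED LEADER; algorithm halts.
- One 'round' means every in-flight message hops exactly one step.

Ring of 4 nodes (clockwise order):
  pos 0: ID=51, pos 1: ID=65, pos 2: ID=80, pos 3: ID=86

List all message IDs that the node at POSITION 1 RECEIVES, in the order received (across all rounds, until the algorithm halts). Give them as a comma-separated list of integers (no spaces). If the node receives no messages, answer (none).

Round 1: pos1(id65) recv 51: drop; pos2(id80) recv 65: drop; pos3(id86) recv 80: drop; pos0(id51) recv 86: fwd
Round 2: pos1(id65) recv 86: fwd
Round 3: pos2(id80) recv 86: fwd
Round 4: pos3(id86) recv 86: ELECTED

Answer: 51,86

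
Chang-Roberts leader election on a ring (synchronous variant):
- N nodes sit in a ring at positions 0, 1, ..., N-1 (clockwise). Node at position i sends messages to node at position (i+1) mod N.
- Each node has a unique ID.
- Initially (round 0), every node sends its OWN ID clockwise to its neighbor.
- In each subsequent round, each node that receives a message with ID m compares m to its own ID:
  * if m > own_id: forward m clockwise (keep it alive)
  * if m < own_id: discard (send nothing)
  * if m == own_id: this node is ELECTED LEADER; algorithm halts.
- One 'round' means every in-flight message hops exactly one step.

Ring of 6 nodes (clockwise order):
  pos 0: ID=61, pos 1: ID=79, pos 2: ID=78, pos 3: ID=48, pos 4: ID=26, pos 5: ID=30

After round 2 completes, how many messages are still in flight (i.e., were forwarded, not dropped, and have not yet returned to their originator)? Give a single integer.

Answer: 3

Derivation:
Round 1: pos1(id79) recv 61: drop; pos2(id78) recv 79: fwd; pos3(id48) recv 78: fwd; pos4(id26) recv 48: fwd; pos5(id30) recv 26: drop; pos0(id61) recv 30: drop
Round 2: pos3(id48) recv 79: fwd; pos4(id26) recv 78: fwd; pos5(id30) recv 48: fwd
After round 2: 3 messages still in flight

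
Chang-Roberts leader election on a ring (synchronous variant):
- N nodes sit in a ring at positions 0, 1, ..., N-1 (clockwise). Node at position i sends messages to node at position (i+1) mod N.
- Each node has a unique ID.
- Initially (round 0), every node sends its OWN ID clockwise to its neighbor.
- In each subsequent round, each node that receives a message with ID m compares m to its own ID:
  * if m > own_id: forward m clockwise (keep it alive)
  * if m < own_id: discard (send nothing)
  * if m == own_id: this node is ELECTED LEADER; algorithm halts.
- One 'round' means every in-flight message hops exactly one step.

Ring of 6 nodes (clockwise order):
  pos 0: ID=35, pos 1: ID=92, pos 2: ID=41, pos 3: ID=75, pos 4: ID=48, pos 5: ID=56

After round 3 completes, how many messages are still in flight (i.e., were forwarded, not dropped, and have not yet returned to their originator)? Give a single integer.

Answer: 2

Derivation:
Round 1: pos1(id92) recv 35: drop; pos2(id41) recv 92: fwd; pos3(id75) recv 41: drop; pos4(id48) recv 75: fwd; pos5(id56) recv 48: drop; pos0(id35) recv 56: fwd
Round 2: pos3(id75) recv 92: fwd; pos5(id56) recv 75: fwd; pos1(id92) recv 56: drop
Round 3: pos4(id48) recv 92: fwd; pos0(id35) recv 75: fwd
After round 3: 2 messages still in flight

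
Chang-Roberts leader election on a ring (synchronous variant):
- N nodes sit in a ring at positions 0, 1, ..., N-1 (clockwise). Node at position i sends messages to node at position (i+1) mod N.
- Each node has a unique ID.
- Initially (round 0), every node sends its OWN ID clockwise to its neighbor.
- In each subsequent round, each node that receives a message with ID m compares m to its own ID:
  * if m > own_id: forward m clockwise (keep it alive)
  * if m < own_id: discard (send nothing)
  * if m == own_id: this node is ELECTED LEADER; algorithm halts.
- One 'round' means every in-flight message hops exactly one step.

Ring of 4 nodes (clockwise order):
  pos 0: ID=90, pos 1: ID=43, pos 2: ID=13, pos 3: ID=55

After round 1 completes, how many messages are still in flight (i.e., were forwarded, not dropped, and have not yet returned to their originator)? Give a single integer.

Answer: 2

Derivation:
Round 1: pos1(id43) recv 90: fwd; pos2(id13) recv 43: fwd; pos3(id55) recv 13: drop; pos0(id90) recv 55: drop
After round 1: 2 messages still in flight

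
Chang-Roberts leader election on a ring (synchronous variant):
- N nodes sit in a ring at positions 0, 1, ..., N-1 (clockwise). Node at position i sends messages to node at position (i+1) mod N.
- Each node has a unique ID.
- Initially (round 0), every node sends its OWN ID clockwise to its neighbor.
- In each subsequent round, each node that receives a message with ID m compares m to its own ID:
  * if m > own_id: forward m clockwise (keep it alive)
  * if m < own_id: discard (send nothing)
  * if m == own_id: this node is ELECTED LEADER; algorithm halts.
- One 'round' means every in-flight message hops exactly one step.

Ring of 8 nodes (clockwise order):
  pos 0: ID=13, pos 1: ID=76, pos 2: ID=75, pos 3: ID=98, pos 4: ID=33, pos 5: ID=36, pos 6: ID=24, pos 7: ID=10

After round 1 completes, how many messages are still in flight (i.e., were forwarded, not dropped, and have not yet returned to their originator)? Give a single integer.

Round 1: pos1(id76) recv 13: drop; pos2(id75) recv 76: fwd; pos3(id98) recv 75: drop; pos4(id33) recv 98: fwd; pos5(id36) recv 33: drop; pos6(id24) recv 36: fwd; pos7(id10) recv 24: fwd; pos0(id13) recv 10: drop
After round 1: 4 messages still in flight

Answer: 4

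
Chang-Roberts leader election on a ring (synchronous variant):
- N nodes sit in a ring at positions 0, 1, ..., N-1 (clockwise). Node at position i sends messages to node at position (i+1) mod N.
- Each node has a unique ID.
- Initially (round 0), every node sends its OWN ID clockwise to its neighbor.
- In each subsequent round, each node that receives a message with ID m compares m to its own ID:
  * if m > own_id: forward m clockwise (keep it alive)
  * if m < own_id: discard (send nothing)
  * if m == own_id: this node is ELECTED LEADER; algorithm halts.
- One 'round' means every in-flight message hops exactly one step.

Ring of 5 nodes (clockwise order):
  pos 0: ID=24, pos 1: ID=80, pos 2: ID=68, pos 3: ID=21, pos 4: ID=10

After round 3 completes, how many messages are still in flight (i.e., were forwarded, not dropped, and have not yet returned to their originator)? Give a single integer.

Answer: 2

Derivation:
Round 1: pos1(id80) recv 24: drop; pos2(id68) recv 80: fwd; pos3(id21) recv 68: fwd; pos4(id10) recv 21: fwd; pos0(id24) recv 10: drop
Round 2: pos3(id21) recv 80: fwd; pos4(id10) recv 68: fwd; pos0(id24) recv 21: drop
Round 3: pos4(id10) recv 80: fwd; pos0(id24) recv 68: fwd
After round 3: 2 messages still in flight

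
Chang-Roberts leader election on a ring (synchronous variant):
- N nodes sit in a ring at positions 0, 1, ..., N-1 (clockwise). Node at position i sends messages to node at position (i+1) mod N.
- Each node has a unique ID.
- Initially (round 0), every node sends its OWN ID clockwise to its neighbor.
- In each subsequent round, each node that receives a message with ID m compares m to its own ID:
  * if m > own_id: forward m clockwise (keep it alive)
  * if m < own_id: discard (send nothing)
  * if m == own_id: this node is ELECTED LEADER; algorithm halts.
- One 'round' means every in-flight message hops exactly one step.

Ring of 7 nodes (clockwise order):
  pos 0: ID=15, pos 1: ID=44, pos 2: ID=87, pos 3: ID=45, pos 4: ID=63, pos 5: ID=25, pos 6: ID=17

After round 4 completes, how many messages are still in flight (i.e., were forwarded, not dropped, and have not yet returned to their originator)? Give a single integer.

Round 1: pos1(id44) recv 15: drop; pos2(id87) recv 44: drop; pos3(id45) recv 87: fwd; pos4(id63) recv 45: drop; pos5(id25) recv 63: fwd; pos6(id17) recv 25: fwd; pos0(id15) recv 17: fwd
Round 2: pos4(id63) recv 87: fwd; pos6(id17) recv 63: fwd; pos0(id15) recv 25: fwd; pos1(id44) recv 17: drop
Round 3: pos5(id25) recv 87: fwd; pos0(id15) recv 63: fwd; pos1(id44) recv 25: drop
Round 4: pos6(id17) recv 87: fwd; pos1(id44) recv 63: fwd
After round 4: 2 messages still in flight

Answer: 2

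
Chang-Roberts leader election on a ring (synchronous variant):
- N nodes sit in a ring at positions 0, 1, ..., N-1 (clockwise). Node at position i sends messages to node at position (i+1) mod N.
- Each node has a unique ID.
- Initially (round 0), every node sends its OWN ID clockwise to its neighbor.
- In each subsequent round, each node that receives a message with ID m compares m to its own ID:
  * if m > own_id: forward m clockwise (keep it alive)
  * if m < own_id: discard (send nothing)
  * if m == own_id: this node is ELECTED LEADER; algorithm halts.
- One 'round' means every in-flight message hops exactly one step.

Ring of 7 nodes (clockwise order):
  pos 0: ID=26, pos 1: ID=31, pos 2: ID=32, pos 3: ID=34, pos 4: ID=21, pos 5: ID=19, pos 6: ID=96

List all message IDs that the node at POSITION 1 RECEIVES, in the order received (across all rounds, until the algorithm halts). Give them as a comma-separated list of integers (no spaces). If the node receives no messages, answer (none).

Answer: 26,96

Derivation:
Round 1: pos1(id31) recv 26: drop; pos2(id32) recv 31: drop; pos3(id34) recv 32: drop; pos4(id21) recv 34: fwd; pos5(id19) recv 21: fwd; pos6(id96) recv 19: drop; pos0(id26) recv 96: fwd
Round 2: pos5(id19) recv 34: fwd; pos6(id96) recv 21: drop; pos1(id31) recv 96: fwd
Round 3: pos6(id96) recv 34: drop; pos2(id32) recv 96: fwd
Round 4: pos3(id34) recv 96: fwd
Round 5: pos4(id21) recv 96: fwd
Round 6: pos5(id19) recv 96: fwd
Round 7: pos6(id96) recv 96: ELECTED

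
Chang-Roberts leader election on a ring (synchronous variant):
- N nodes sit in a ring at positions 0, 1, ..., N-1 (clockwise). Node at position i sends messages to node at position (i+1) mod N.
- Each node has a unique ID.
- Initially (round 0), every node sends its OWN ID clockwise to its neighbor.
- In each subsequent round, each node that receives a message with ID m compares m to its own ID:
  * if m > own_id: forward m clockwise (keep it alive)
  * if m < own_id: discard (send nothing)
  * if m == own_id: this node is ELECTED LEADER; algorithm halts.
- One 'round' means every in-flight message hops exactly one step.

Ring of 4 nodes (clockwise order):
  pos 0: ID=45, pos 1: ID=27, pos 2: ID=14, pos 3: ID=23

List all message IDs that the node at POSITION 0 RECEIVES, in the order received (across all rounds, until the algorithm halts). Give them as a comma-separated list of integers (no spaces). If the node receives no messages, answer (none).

Round 1: pos1(id27) recv 45: fwd; pos2(id14) recv 27: fwd; pos3(id23) recv 14: drop; pos0(id45) recv 23: drop
Round 2: pos2(id14) recv 45: fwd; pos3(id23) recv 27: fwd
Round 3: pos3(id23) recv 45: fwd; pos0(id45) recv 27: drop
Round 4: pos0(id45) recv 45: ELECTED

Answer: 23,27,45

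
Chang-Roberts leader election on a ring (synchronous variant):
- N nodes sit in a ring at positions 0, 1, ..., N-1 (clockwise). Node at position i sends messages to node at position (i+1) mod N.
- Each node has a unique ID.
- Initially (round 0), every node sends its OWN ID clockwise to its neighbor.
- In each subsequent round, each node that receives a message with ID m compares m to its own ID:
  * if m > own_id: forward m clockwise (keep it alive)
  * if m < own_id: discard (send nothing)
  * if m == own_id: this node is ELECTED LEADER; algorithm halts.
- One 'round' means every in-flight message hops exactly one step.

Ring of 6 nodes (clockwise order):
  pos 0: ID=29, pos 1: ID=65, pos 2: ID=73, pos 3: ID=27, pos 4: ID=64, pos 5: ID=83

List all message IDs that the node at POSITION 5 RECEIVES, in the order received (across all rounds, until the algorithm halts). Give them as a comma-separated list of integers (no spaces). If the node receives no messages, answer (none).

Round 1: pos1(id65) recv 29: drop; pos2(id73) recv 65: drop; pos3(id27) recv 73: fwd; pos4(id64) recv 27: drop; pos5(id83) recv 64: drop; pos0(id29) recv 83: fwd
Round 2: pos4(id64) recv 73: fwd; pos1(id65) recv 83: fwd
Round 3: pos5(id83) recv 73: drop; pos2(id73) recv 83: fwd
Round 4: pos3(id27) recv 83: fwd
Round 5: pos4(id64) recv 83: fwd
Round 6: pos5(id83) recv 83: ELECTED

Answer: 64,73,83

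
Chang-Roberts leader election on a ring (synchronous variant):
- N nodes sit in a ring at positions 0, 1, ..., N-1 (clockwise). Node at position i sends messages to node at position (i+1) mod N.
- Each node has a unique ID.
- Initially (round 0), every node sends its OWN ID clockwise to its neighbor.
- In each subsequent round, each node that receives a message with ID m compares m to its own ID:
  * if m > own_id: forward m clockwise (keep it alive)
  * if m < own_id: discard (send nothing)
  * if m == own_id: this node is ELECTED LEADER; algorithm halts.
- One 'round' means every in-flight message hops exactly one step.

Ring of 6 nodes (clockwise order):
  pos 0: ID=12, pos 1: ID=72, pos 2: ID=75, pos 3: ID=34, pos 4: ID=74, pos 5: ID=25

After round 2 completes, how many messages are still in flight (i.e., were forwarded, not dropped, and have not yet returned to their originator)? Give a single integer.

Answer: 2

Derivation:
Round 1: pos1(id72) recv 12: drop; pos2(id75) recv 72: drop; pos3(id34) recv 75: fwd; pos4(id74) recv 34: drop; pos5(id25) recv 74: fwd; pos0(id12) recv 25: fwd
Round 2: pos4(id74) recv 75: fwd; pos0(id12) recv 74: fwd; pos1(id72) recv 25: drop
After round 2: 2 messages still in flight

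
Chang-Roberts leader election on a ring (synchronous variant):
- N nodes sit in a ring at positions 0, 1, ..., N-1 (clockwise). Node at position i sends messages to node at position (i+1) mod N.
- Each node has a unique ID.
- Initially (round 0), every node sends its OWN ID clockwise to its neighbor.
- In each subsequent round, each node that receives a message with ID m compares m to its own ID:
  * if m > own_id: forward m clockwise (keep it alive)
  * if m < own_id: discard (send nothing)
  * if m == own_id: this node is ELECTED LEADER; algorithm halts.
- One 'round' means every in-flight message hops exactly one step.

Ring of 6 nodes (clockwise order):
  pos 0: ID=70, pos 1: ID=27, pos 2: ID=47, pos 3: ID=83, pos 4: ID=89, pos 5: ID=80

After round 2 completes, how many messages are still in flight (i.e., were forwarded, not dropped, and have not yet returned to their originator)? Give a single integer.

Answer: 3

Derivation:
Round 1: pos1(id27) recv 70: fwd; pos2(id47) recv 27: drop; pos3(id83) recv 47: drop; pos4(id89) recv 83: drop; pos5(id80) recv 89: fwd; pos0(id70) recv 80: fwd
Round 2: pos2(id47) recv 70: fwd; pos0(id70) recv 89: fwd; pos1(id27) recv 80: fwd
After round 2: 3 messages still in flight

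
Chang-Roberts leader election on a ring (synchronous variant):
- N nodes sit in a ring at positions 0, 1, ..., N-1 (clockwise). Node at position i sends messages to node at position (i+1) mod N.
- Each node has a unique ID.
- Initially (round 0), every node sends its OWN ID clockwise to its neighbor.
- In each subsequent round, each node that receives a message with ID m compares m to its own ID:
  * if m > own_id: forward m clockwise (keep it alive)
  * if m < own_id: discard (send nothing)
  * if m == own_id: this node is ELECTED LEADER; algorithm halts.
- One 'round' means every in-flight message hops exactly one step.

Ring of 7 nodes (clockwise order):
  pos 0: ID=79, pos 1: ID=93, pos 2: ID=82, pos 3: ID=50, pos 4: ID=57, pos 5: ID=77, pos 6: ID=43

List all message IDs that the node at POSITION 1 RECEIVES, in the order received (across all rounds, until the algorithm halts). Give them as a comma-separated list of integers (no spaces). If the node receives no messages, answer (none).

Answer: 79,82,93

Derivation:
Round 1: pos1(id93) recv 79: drop; pos2(id82) recv 93: fwd; pos3(id50) recv 82: fwd; pos4(id57) recv 50: drop; pos5(id77) recv 57: drop; pos6(id43) recv 77: fwd; pos0(id79) recv 43: drop
Round 2: pos3(id50) recv 93: fwd; pos4(id57) recv 82: fwd; pos0(id79) recv 77: drop
Round 3: pos4(id57) recv 93: fwd; pos5(id77) recv 82: fwd
Round 4: pos5(id77) recv 93: fwd; pos6(id43) recv 82: fwd
Round 5: pos6(id43) recv 93: fwd; pos0(id79) recv 82: fwd
Round 6: pos0(id79) recv 93: fwd; pos1(id93) recv 82: drop
Round 7: pos1(id93) recv 93: ELECTED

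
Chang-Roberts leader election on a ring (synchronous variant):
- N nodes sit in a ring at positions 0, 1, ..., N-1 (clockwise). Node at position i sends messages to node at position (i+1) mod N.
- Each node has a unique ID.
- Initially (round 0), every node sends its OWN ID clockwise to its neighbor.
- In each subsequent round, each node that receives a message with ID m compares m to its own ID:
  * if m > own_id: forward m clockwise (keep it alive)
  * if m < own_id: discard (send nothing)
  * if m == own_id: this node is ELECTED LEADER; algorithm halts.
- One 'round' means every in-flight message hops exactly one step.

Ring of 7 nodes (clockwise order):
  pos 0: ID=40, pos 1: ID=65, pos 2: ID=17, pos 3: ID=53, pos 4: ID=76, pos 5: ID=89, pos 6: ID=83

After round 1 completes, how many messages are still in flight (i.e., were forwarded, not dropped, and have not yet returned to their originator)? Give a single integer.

Answer: 3

Derivation:
Round 1: pos1(id65) recv 40: drop; pos2(id17) recv 65: fwd; pos3(id53) recv 17: drop; pos4(id76) recv 53: drop; pos5(id89) recv 76: drop; pos6(id83) recv 89: fwd; pos0(id40) recv 83: fwd
After round 1: 3 messages still in flight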